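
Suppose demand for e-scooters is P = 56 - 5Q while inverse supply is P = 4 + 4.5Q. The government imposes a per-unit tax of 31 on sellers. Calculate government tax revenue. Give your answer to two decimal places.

Pre-tax equilibrium: 56 - 5Q = 4 + 4.5Q gives Q* = 5.4737, P* = 28.6316.
A tax on sellers shifts supply up by 31: 56 - 5Q = 4 + 4.5Q + 31, so Q_t = 2.2105. Buyers pay P_b = 44.9474; sellers receive P_s = P_b - 31 = 13.9474.
Revenue is the tax times quantity traded: 31 x 2.2105 = 68.5263.

68.53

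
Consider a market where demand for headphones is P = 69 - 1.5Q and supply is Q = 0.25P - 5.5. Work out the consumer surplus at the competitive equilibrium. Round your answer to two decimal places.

54.77

Rewriting supply in inverse form: P = 22 + 4Q.
Equilibrium: 69 - 1.5Q = 22 + 4Q, so Q* = 8.5455 and P* = 56.1818.
Consumer surplus is the triangle under demand above P*: (1/2)(8.5455)(69 - 56.1818) = (1/2)(8.5455)(12.8182) = 54.7686.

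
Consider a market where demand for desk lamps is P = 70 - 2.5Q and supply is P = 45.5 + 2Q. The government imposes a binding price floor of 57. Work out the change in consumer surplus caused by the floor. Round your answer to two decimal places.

-3.25

Free-market equilibrium: 70 - 2.5Q = 45.5 + 2Q gives Q* = 5.4444, P* = 56.3889.
At P = 57, buyers demand (70 - 57)/2.5 = 5.2 while sellers would supply more, so the quantity traded is 5.2 at price 57.
CS goes from (1/2)(5.4444)(13.6111) = 37.0525 to 33.8 (computed as (70 - 57)(5.2) - (1/2)(2.5)(5.2)^2), a change of -3.2525.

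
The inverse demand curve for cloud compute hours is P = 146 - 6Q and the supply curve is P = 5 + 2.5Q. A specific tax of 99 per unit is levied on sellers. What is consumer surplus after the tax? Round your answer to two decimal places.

73.25

Without the tax, 146 - 6Q = 5 + 2.5Q so Q* = 16.5882 and P* = 46.4706.
With the tax, sellers need 99 more per unit: 146 - 6Q = 5 + 2.5Q + 99, so Q_t = 4.9412. Buyers pay P_b = 116.3529; sellers receive P_s = P_b - 99 = 17.3529.
Consumer surplus is the triangle under demand above P_b: (1/2)(4.9412)(146 - 116.3529) = 73.2457.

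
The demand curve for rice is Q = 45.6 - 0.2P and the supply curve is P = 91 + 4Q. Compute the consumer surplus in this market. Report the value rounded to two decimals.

579.29

Rewriting demand in inverse form: P = 228 - 5Q.
Set 228 - 5Q = 91 + 4Q, which gives 137 = 9Q, so Q* = 15.2222 and P* = 228 - 5(15.2222) = 151.8889.
The demand choke price is 228, so CS = (1/2)(Q*)(228 - P*) = (1/2)(15.2222)(76.1111) = 579.2901.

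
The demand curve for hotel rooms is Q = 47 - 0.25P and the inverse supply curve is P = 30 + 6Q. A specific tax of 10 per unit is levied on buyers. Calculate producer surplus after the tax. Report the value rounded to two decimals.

Rewriting demand in inverse form: P = 188 - 4Q.
Without the tax, 188 - 4Q = 30 + 6Q so Q* = 15.8 and P* = 124.8.
A tax on buyers shifts demand down by 10: (188 - 10) - 4Q = 30 + 6Q, so Q_t = 14.8. Buyers pay P_b = 128.8; sellers receive P_s = P_b - 10 = 118.8.
Producer surplus is the triangle above supply below P_s: (1/2)(14.8)(118.8 - 30) = 657.12.

657.12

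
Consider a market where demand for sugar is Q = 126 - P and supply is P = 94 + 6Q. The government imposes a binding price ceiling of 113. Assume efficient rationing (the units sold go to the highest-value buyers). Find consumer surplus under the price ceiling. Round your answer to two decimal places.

36.15

Rewriting demand in inverse form: P = 126 - Q.
Without the control, 126 - Q = 94 + 6Q so Q* = 4.5714 and P* = 121.4286.
At the ceiling price 113, quantity supplied is (113 - 94)/6 = 3.1667; supply is the short side, so Q = 3.1667 trades at P = 113.
The demand price at Q = 3.1667 is 122.8333. CS is the trapezoid between demand and 113 over [0, 3.1667]: (1/2)[(126 - 113) + (122.8333 - 113)](3.1667) = 36.1528.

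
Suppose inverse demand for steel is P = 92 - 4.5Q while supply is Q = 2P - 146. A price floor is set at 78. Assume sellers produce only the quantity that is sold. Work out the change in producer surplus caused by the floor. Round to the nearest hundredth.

9.53

Rewriting supply in inverse form: P = 73 + 0.5Q.
Free-market equilibrium: 92 - 4.5Q = 73 + 0.5Q gives Q* = 3.8, P* = 74.9.
At the floor price 78, quantity demanded is (92 - 78)/4.5 = 3.1111; demand is the short side, so Q = 3.1111 trades at P = 78.
PS goes from (1/2)(3.8)(1.9) = 3.61 to 13.1358 (computed as (78 - 73)(3.1111) - (1/2)(0.5)(3.1111)^2), a change of 9.5258.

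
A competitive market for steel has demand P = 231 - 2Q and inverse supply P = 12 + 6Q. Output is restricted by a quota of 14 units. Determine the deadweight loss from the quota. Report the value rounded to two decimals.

Without the quota, 231 - 2Q = 12 + 6Q gives Q* = 27.375.
At Q = 14 the demand price is 231 - 2(14) = 203 and the supply price is 12 + 6(14) = 96.
DWL = (1/2)(gap between curves at 14) x (Q* - 14) = (1/2)(107)(13.375) = 715.5625.

715.56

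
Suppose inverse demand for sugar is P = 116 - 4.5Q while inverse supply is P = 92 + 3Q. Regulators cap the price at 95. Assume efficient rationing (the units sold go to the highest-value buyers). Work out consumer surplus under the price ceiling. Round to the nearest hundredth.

18.75

Without the control, 116 - 4.5Q = 92 + 3Q so Q* = 3.2 and P* = 101.6.
At P = 95, sellers supply (95 - 92)/3 = 1 while buyers want more, so the quantity traded is 1 at price 95.
The demand price at Q = 1 is 111.5. CS is the trapezoid between demand and 95 over [0, 1]: (1/2)[(116 - 95) + (111.5 - 95)](1) = 18.75.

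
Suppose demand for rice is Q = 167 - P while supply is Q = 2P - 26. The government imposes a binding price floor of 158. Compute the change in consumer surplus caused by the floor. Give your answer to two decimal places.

-5229.72

Rewriting demand in inverse form: P = 167 - Q.
Rewriting supply in inverse form: P = 13 + 0.5Q.
Without the control, 167 - Q = 13 + 0.5Q so Q* = 102.6667 and P* = 64.3333.
At P = 158, buyers demand (167 - 158)/1 = 9 while sellers would supply more, so the quantity traded is 9 at price 158.
CS goes from (1/2)(102.6667)(102.6667) = 5270.2222 to 40.5 (computed as (167 - 158)(9) - (1/2)(1)(9)^2), a change of -5229.7222.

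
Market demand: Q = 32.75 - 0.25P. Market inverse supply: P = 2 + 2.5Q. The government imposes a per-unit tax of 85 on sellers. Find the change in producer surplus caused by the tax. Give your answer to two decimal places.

Rewriting demand in inverse form: P = 131 - 4Q.
Pre-tax equilibrium: 131 - 4Q = 2 + 2.5Q gives Q* = 19.8462, P* = 51.6154.
With the tax, sellers need 85 more per unit: 131 - 4Q = 2 + 2.5Q + 85, so Q_t = 6.7692. Buyers pay P_b = 103.9231; sellers receive P_s = P_b - 85 = 18.9231.
PS falls from (1/2)(19.8462)(49.6154) = 492.3373 to (1/2)(6.7692)(16.9231) = 57.2781, a change of -435.0592.

-435.06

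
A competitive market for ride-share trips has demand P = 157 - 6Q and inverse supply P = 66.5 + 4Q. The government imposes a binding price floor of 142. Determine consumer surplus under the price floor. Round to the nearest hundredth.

Free-market equilibrium: 157 - 6Q = 66.5 + 4Q gives Q* = 9.05, P* = 102.7.
At the floor price 142, quantity demanded is (157 - 142)/6 = 2.5; demand is the short side, so Q = 2.5 trades at P = 142.
CS is the triangle under demand above 142: (1/2)(2.5)(157 - 142) = 18.75.

18.75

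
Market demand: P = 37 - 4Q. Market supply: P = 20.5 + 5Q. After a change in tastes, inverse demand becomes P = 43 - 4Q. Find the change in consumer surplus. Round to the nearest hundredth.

Initial equilibrium: Q_0 = 1.8333, P_0 = 29.6667; CS_0 = (1/2)(1.8333)(7.3333) = 6.7222, PS_0 = (1/2)(1.8333)(9.1667) = 8.4028.
New equilibrium: 43 - 4Q = 20.5 + 5Q gives Q_1 = 2.5, P_1 = 33; CS_1 = 12.5, PS_1 = 15.625.
Change in consumer surplus = 12.5 - 6.7222 = 5.7778.

5.78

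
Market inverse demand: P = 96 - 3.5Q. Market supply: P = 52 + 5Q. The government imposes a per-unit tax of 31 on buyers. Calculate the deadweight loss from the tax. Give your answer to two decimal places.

Without the tax, 96 - 3.5Q = 52 + 5Q so Q* = 5.1765 and P* = 77.8824.
A tax on buyers shifts demand down by 31: (96 - 31) - 3.5Q = 52 + 5Q, so Q_t = 1.5294. Buyers pay P_b = 90.6471; sellers receive P_s = P_b - 31 = 59.6471.
Deadweight loss is the triangle between the curves from Q_t to Q*: (1/2)(5.1765 - 1.5294)(31) = 56.5294.

56.53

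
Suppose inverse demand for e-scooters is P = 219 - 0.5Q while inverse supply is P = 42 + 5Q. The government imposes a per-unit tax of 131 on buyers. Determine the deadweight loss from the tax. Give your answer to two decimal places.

1560.09

Pre-tax equilibrium: 219 - 0.5Q = 42 + 5Q gives Q* = 32.1818, P* = 202.9091.
With the tax, buyers' net willingness to pay falls by 131: (219 - 131) - 0.5Q = 42 + 5Q, so Q_t = 8.3636. Buyers pay P_b = 214.8182; sellers receive P_s = P_b - 131 = 83.8182.
The welfare triangle lost has base Q* - Q_t = 23.8182 and height t = 131, so DWL = (1/2)(23.8182)(131) = 1560.0909.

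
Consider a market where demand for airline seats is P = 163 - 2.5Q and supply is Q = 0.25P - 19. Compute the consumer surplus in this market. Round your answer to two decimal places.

Rewriting supply in inverse form: P = 76 + 4Q.
Set 163 - 2.5Q = 76 + 4Q, which gives 87 = 6.5Q, so Q* = 13.3846 and P* = 163 - 2.5(13.3846) = 129.5385.
The demand choke price is 163, so CS = (1/2)(Q*)(163 - P*) = (1/2)(13.3846)(33.4615) = 223.9349.

223.93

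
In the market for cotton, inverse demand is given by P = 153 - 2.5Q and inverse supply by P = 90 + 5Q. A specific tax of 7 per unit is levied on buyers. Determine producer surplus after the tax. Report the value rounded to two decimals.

139.38

Pre-tax equilibrium: 153 - 2.5Q = 90 + 5Q gives Q* = 8.4, P* = 132.
With the tax, buyers' net willingness to pay falls by 7: (153 - 7) - 2.5Q = 90 + 5Q, so Q_t = 7.4667. Buyers pay P_b = 134.3333; sellers receive P_s = P_b - 7 = 127.3333.
PS = (1/2)(Q_t)(P_s - 90) = (1/2)(7.4667)(37.3333) = 139.3778.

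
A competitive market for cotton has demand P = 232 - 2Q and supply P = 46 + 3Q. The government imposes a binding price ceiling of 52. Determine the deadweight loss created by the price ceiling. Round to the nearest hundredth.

Without the control, 232 - 2Q = 46 + 3Q so Q* = 37.2 and P* = 157.6.
At P = 52, sellers supply (52 - 46)/3 = 2 while buyers want more, so the quantity traded is 2 at price 52.
The lost-trades triangle has base Q* - 2 = 35.2 and height equal to the gap between the curves at Q = 2, which is 228 - 52 = 176. DWL = (1/2)(35.2)(176) = 3097.6.

3097.60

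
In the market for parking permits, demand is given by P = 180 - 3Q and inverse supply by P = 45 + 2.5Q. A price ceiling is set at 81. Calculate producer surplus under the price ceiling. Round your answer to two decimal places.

Free-market equilibrium: 180 - 3Q = 45 + 2.5Q gives Q* = 24.5455, P* = 106.3636.
At the ceiling price 81, quantity supplied is (81 - 45)/2.5 = 14.4; supply is the short side, so Q = 14.4 trades at P = 81.
PS is the triangle above supply below 81: (1/2)(14.4)(81 - 45) = 259.2.

259.20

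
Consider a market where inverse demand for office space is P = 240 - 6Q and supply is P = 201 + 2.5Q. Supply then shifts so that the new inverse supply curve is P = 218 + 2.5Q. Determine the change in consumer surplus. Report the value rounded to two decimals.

-43.06

Initial equilibrium: Q_0 = 4.5882, P_0 = 212.4706; CS_0 = (1/2)(4.5882)(27.5294) = 63.1557, PS_0 = (1/2)(4.5882)(11.4706) = 26.3149.
New equilibrium: 240 - 6Q = 218 + 2.5Q gives Q_1 = 2.5882, P_1 = 224.4706; CS_1 = 20.0969, PS_1 = 8.3737.
Change in consumer surplus = 20.0969 - 63.1557 = -43.0588.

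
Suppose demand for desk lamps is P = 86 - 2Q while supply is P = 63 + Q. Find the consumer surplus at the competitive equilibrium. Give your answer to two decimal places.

58.78

Setting demand equal to supply, 23 = 3Q, so Q* = 7.6667 and P* = 70.6667.
CS is the area between the demand curve and P* from 0 to Q*: (1/2)(7.6667)(15.3333) = 58.7778.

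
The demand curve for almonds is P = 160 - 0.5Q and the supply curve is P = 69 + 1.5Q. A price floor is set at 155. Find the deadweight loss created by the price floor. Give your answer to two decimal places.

1260.25

Without the control, 160 - 0.5Q = 69 + 1.5Q so Q* = 45.5 and P* = 137.25.
At P = 155, buyers demand (160 - 155)/0.5 = 10 while sellers would supply more, so the quantity traded is 10 at price 155.
The lost-trades triangle has base Q* - 10 = 35.5 and height equal to the gap between the curves at Q = 10, which is 155 - 84 = 71. DWL = (1/2)(35.5)(71) = 1260.25.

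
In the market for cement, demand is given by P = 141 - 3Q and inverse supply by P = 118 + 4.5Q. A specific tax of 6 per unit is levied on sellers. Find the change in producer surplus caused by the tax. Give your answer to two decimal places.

-9.60

Pre-tax equilibrium: 141 - 3Q = 118 + 4.5Q gives Q* = 3.0667, P* = 131.8.
With the tax, sellers need 6 more per unit: 141 - 3Q = 118 + 4.5Q + 6, so Q_t = 2.2667. Buyers pay P_b = 134.2; sellers receive P_s = P_b - 6 = 128.2.
PS falls from (1/2)(3.0667)(13.8) = 21.16 to (1/2)(2.2667)(10.2) = 11.56, a change of -9.6.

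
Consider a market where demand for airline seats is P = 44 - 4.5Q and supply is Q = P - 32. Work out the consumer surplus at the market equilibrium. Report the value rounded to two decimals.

Rewriting supply in inverse form: P = 32 + Q.
Set 44 - 4.5Q = 32 + Q, which gives 12 = 5.5Q, so Q* = 2.1818 and P* = 44 - 4.5(2.1818) = 34.1818.
The demand choke price is 44, so CS = (1/2)(Q*)(44 - P*) = (1/2)(2.1818)(9.8182) = 10.7107.

10.71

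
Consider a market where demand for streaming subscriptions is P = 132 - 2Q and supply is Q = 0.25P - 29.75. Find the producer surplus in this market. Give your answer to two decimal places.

Rewriting supply in inverse form: P = 119 + 4Q.
Setting demand equal to supply, 13 = 6Q, so Q* = 2.1667 and P* = 127.6667.
Producer surplus is the triangle above supply below P*: (1/2)(2.1667)(127.6667 - 119) = (1/2)(2.1667)(8.6667) = 9.3889.

9.39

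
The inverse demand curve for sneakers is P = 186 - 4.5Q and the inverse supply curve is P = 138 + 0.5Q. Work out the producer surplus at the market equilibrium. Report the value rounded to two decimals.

Set 186 - 4.5Q = 138 + 0.5Q, which gives 48 = 5Q, so Q* = 9.6 and P* = 186 - 4.5(9.6) = 142.8.
The supply curve's price intercept is 138, so PS = (1/2)(Q*)(P* - 138) = (1/2)(9.6)(4.8) = 23.04.

23.04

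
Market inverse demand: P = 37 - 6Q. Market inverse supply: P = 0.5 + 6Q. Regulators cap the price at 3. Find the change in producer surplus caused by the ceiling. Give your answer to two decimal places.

-27.23

Without the control, 37 - 6Q = 0.5 + 6Q so Q* = 3.0417 and P* = 18.75.
At P = 3, sellers supply (3 - 0.5)/6 = 0.4167 while buyers want more, so the quantity traded is 0.4167 at price 3.
PS goes from (1/2)(3.0417)(18.25) = 27.7552 to 0.5208 (computed as (3 - 0.5)(0.4167) - (1/2)(6)(0.4167)^2), a change of -27.2344.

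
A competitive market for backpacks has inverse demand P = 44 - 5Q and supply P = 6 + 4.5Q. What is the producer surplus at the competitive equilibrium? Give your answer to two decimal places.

36.00

Set 44 - 5Q = 6 + 4.5Q, which gives 38 = 9.5Q, so Q* = 4 and P* = 44 - 5(4) = 24.
PS is the area between P* and the supply curve from 0 to Q*: (1/2)(4)(18) = 36.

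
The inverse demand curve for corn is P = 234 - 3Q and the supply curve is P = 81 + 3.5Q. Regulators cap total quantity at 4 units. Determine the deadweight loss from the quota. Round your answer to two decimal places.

Unrestricted equilibrium: Q* = (234 - 81)/(3 + 3.5) = 23.5385.
At Q = 4 the demand price is 234 - 3(4) = 222 and the supply price is 81 + 3.5(4) = 95.
Deadweight loss is the triangle between the curves from 4 to 23.5385: (1/2)(222 - 95)(23.5385 - 4) = 1240.6923.

1240.69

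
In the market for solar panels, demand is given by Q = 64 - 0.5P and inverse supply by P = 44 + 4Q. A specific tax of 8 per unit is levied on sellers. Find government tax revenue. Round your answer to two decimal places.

101.33

Rewriting demand in inverse form: P = 128 - 2Q.
Without the tax, 128 - 2Q = 44 + 4Q so Q* = 14 and P* = 100.
With the tax, sellers need 8 more per unit: 128 - 2Q = 44 + 4Q + 8, so Q_t = 12.6667. Buyers pay P_b = 102.6667; sellers receive P_s = P_b - 8 = 94.6667.
Tax revenue = t x Q_t = 8 x 12.6667 = 101.3333.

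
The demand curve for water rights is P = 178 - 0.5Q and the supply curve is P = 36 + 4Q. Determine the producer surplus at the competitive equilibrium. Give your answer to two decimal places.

1991.51

Set 178 - 0.5Q = 36 + 4Q, which gives 142 = 4.5Q, so Q* = 31.5556 and P* = 178 - 0.5(31.5556) = 162.2222.
PS is the area between P* and the supply curve from 0 to Q*: (1/2)(31.5556)(126.2222) = 1991.5062.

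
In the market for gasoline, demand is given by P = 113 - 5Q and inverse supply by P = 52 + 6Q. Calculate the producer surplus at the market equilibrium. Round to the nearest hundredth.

Equilibrium: 113 - 5Q = 52 + 6Q, so Q* = 5.5455 and P* = 85.2727.
Producer surplus is the triangle above supply below P*: (1/2)(5.5455)(85.2727 - 52) = (1/2)(5.5455)(33.2727) = 92.2562.

92.26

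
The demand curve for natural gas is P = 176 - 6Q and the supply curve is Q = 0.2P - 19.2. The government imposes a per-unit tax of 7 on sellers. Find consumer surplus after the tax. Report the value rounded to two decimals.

132.12

Rewriting supply in inverse form: P = 96 + 5Q.
Pre-tax equilibrium: 176 - 6Q = 96 + 5Q gives Q* = 7.2727, P* = 132.3636.
With the tax, sellers need 7 more per unit: 176 - 6Q = 96 + 5Q + 7, so Q_t = 6.6364. Buyers pay P_b = 136.1818; sellers receive P_s = P_b - 7 = 129.1818.
CS = (1/2)(Q_t)(176 - P_b) = (1/2)(6.6364)(39.8182) = 132.124.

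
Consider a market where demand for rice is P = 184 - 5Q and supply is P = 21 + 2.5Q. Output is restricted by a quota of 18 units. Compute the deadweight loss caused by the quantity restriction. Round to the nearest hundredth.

52.27

Unrestricted equilibrium: Q* = (184 - 21)/(5 + 2.5) = 21.7333.
At Q = 18 the demand price is 184 - 5(18) = 94 and the supply price is 21 + 2.5(18) = 66.
Deadweight loss is the triangle between the curves from 18 to 21.7333: (1/2)(94 - 66)(21.7333 - 18) = 52.2667.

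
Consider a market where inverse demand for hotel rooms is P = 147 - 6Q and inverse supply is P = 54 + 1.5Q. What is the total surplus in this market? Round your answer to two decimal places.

576.60

Set 147 - 6Q = 54 + 1.5Q, which gives 93 = 7.5Q, so Q* = 12.4 and P* = 147 - 6(12.4) = 72.6.
Total surplus is the full triangle between the curves from 0 to Q*: (1/2)(12.4)(147 - 54) = 576.6.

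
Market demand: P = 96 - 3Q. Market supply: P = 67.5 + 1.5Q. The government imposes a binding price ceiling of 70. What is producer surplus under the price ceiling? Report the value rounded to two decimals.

2.08

Free-market equilibrium: 96 - 3Q = 67.5 + 1.5Q gives Q* = 6.3333, P* = 77.
At the ceiling price 70, quantity supplied is (70 - 67.5)/1.5 = 1.6667; supply is the short side, so Q = 1.6667 trades at P = 70.
PS is the triangle above supply below 70: (1/2)(1.6667)(70 - 67.5) = 2.0833.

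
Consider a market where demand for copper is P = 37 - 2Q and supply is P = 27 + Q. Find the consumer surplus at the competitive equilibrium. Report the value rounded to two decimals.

11.11

Equilibrium: 37 - 2Q = 27 + Q, so Q* = 3.3333 and P* = 30.3333.
Consumer surplus is the triangle under demand above P*: (1/2)(3.3333)(37 - 30.3333) = (1/2)(3.3333)(6.6667) = 11.1111.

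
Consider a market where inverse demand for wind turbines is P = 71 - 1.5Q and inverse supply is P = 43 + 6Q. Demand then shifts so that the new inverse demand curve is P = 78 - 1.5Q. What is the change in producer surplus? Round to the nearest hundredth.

Initial equilibrium: Q_0 = 3.7333, P_0 = 65.4; CS_0 = (1/2)(3.7333)(5.6) = 10.4533, PS_0 = (1/2)(3.7333)(22.4) = 41.8133.
New equilibrium: 78 - 1.5Q = 43 + 6Q gives Q_1 = 4.6667, P_1 = 71; CS_1 = 16.3333, PS_1 = 65.3333.
Change in producer surplus = 65.3333 - 41.8133 = 23.52.

23.52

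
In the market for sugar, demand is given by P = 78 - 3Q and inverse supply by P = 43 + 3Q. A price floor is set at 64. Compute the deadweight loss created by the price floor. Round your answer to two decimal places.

4.08

Free-market equilibrium: 78 - 3Q = 43 + 3Q gives Q* = 5.8333, P* = 60.5.
At the floor price 64, quantity demanded is (78 - 64)/3 = 4.6667; demand is the short side, so Q = 4.6667 trades at P = 64.
The lost-trades triangle has base Q* - 4.6667 = 1.1667 and height equal to the gap between the curves at Q = 4.6667, which is 64 - 57 = 7. DWL = (1/2)(1.1667)(7) = 4.0833.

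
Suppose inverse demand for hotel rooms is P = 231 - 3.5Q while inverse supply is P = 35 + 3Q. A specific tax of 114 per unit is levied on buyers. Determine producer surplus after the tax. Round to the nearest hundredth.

Pre-tax equilibrium: 231 - 3.5Q = 35 + 3Q gives Q* = 30.1538, P* = 125.4615.
With the tax, buyers' net willingness to pay falls by 114: (231 - 114) - 3.5Q = 35 + 3Q, so Q_t = 12.6154. Buyers pay P_b = 186.8462; sellers receive P_s = P_b - 114 = 72.8462.
PS = (1/2)(Q_t)(P_s - 35) = (1/2)(12.6154)(37.8462) = 238.7219.

238.72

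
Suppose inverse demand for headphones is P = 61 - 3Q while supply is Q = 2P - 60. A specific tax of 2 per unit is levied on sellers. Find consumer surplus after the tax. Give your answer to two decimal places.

102.98

Rewriting supply in inverse form: P = 30 + 0.5Q.
Without the tax, 61 - 3Q = 30 + 0.5Q so Q* = 8.8571 and P* = 34.4286.
A tax on sellers shifts supply up by 2: 61 - 3Q = 30 + 0.5Q + 2, so Q_t = 8.2857. Buyers pay P_b = 36.1429; sellers receive P_s = P_b - 2 = 34.1429.
CS = (1/2)(Q_t)(61 - P_b) = (1/2)(8.2857)(24.8571) = 102.9796.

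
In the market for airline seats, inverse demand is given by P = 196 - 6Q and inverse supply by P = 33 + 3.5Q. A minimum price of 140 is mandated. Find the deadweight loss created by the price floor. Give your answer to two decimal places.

290.81

Free-market equilibrium: 196 - 6Q = 33 + 3.5Q gives Q* = 17.1579, P* = 93.0526.
At P = 140, buyers demand (196 - 140)/6 = 9.3333 while sellers would supply more, so the quantity traded is 9.3333 at price 140.
The lost-trades triangle has base Q* - 9.3333 = 7.8246 and height equal to the gap between the curves at Q = 9.3333, which is 140 - 65.6667 = 74.3333. DWL = (1/2)(7.8246)(74.3333) = 290.8129.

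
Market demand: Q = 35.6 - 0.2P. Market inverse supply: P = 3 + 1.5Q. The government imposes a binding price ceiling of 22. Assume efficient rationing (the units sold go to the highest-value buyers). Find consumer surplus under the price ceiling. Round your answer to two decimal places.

1574.89

Rewriting demand in inverse form: P = 178 - 5Q.
Without the control, 178 - 5Q = 3 + 1.5Q so Q* = 26.9231 and P* = 43.3846.
At P = 22, sellers supply (22 - 3)/1.5 = 12.6667 while buyers want more, so the quantity traded is 12.6667 at price 22.
The demand price at Q = 12.6667 is 114.6667. CS is the trapezoid between demand and 22 over [0, 12.6667]: (1/2)[(178 - 22) + (114.6667 - 22)](12.6667) = 1574.8889.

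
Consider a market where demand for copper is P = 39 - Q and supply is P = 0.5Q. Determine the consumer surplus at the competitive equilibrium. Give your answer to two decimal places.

338.00

Setting demand equal to supply, 39 = 1.5Q, so Q* = 26 and P* = 13.
Consumer surplus is the triangle under demand above P*: (1/2)(26)(39 - 13) = (1/2)(26)(26) = 338.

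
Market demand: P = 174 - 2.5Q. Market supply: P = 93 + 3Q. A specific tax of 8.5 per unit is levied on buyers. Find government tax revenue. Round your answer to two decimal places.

112.05

Without the tax, 174 - 2.5Q = 93 + 3Q so Q* = 14.7273 and P* = 137.1818.
With the tax, buyers' net willingness to pay falls by 8.5: (174 - 8.5) - 2.5Q = 93 + 3Q, so Q_t = 13.1818. Buyers pay P_b = 141.0455; sellers receive P_s = P_b - 8.5 = 132.5455.
Tax revenue = t x Q_t = 8.5 x 13.1818 = 112.0455.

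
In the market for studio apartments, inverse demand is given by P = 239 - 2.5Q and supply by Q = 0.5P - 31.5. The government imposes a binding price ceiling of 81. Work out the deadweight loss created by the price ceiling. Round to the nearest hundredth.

Rewriting supply in inverse form: P = 63 + 2Q.
Without the control, 239 - 2.5Q = 63 + 2Q so Q* = 39.1111 and P* = 141.2222.
At the ceiling price 81, quantity supplied is (81 - 63)/2 = 9; supply is the short side, so Q = 9 trades at P = 81.
At Q = 9 the demand price is 216.5 and the supply price is 81. Deadweight loss is the triangle between the curves from 9 to 39.1111: (1/2)(216.5 - 81)(39.1111 - 9) = 2040.0278.

2040.03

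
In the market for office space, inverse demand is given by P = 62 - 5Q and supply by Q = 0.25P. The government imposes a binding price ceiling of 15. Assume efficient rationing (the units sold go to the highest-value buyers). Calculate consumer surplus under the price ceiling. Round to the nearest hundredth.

Rewriting supply in inverse form: P = 4Q.
Free-market equilibrium: 62 - 5Q = 4Q gives Q* = 6.8889, P* = 27.5556.
At the ceiling price 15, quantity supplied is (15 - 0)/4 = 3.75; supply is the short side, so Q = 3.75 trades at P = 15.
The demand price at Q = 3.75 is 43.25. CS is the trapezoid between demand and 15 over [0, 3.75]: (1/2)[(62 - 15) + (43.25 - 15)](3.75) = 141.0938.

141.09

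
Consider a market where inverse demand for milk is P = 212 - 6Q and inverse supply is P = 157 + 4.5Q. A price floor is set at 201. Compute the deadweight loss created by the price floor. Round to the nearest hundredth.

Without the control, 212 - 6Q = 157 + 4.5Q so Q* = 5.2381 and P* = 180.5714.
At the floor price 201, quantity demanded is (212 - 201)/6 = 1.8333; demand is the short side, so Q = 1.8333 trades at P = 201.
The lost-trades triangle has base Q* - 1.8333 = 3.4048 and height equal to the gap between the curves at Q = 1.8333, which is 201 - 165.25 = 35.75. DWL = (1/2)(3.4048)(35.75) = 60.8601.

60.86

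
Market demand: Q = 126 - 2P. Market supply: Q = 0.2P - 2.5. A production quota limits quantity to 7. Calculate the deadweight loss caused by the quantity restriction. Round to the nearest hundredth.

13.09

Rewriting demand in inverse form: P = 63 - 0.5Q.
Rewriting supply in inverse form: P = 12.5 + 5Q.
Without the quota, 63 - 0.5Q = 12.5 + 5Q gives Q* = 9.1818.
At Q = 7 the demand price is 63 - 0.5(7) = 59.5 and the supply price is 12.5 + 5(7) = 47.5.
DWL = (1/2)(gap between curves at 7) x (Q* - 7) = (1/2)(12)(2.1818) = 13.0909.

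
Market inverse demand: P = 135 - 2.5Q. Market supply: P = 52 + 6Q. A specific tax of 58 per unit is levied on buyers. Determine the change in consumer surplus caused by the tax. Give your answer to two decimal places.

Pre-tax equilibrium: 135 - 2.5Q = 52 + 6Q gives Q* = 9.7647, P* = 110.5882.
A tax on buyers shifts demand down by 58: (135 - 58) - 2.5Q = 52 + 6Q, so Q_t = 2.9412. Buyers pay P_b = 127.6471; sellers receive P_s = P_b - 58 = 69.6471.
Consumers lose the trapezoid between P* and P_b out to Q_t plus the triangle from Q_t to Q*: change in CS = 10.8131 - 119.1869 = -108.3737.

-108.37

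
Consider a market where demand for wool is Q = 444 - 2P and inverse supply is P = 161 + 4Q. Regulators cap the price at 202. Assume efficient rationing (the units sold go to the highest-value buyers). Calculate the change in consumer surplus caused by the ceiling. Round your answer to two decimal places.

132.80

Rewriting demand in inverse form: P = 222 - 0.5Q.
Free-market equilibrium: 222 - 0.5Q = 161 + 4Q gives Q* = 13.5556, P* = 215.2222.
At P = 202, sellers supply (202 - 161)/4 = 10.25 while buyers want more, so the quantity traded is 10.25 at price 202.
CS goes from (1/2)(13.5556)(6.7778) = 45.9383 to 178.7344 (computed as (222 - 202)(10.25) - (1/2)(0.5)(10.25)^2), a change of 132.7961.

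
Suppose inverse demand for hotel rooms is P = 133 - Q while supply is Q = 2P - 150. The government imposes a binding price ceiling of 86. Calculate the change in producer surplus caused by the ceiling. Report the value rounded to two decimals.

Rewriting supply in inverse form: P = 75 + 0.5Q.
Without the control, 133 - Q = 75 + 0.5Q so Q* = 38.6667 and P* = 94.3333.
At P = 86, sellers supply (86 - 75)/0.5 = 22 while buyers want more, so the quantity traded is 22 at price 86.
PS goes from (1/2)(38.6667)(19.3333) = 373.7778 to 121 (computed as (86 - 75)(22) - (1/2)(0.5)(22)^2), a change of -252.7778.

-252.78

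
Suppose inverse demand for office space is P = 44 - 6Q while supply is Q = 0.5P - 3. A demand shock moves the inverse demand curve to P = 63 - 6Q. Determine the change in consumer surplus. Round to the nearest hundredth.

84.61

Rewriting supply in inverse form: P = 6 + 2Q.
Initial equilibrium: Q_0 = 4.75, P_0 = 15.5; CS_0 = (1/2)(4.75)(28.5) = 67.6875, PS_0 = (1/2)(4.75)(9.5) = 22.5625.
New equilibrium: 63 - 6Q = 6 + 2Q gives Q_1 = 7.125, P_1 = 20.25; CS_1 = 152.2969, PS_1 = 50.7656.
Change in consumer surplus = 152.2969 - 67.6875 = 84.6094.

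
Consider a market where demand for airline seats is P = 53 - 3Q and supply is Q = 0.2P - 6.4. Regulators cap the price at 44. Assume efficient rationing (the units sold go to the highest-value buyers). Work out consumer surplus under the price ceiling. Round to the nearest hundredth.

12.96

Rewriting supply in inverse form: P = 32 + 5Q.
Free-market equilibrium: 53 - 3Q = 32 + 5Q gives Q* = 2.625, P* = 45.125.
At the ceiling price 44, quantity supplied is (44 - 32)/5 = 2.4; supply is the short side, so Q = 2.4 trades at P = 44.
The demand price at Q = 2.4 is 45.8. CS is the trapezoid between demand and 44 over [0, 2.4]: (1/2)[(53 - 44) + (45.8 - 44)](2.4) = 12.96.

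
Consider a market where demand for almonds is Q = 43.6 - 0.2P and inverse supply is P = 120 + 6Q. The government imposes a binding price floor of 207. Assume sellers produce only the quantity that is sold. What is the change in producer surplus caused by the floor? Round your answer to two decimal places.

Rewriting demand in inverse form: P = 218 - 5Q.
Without the control, 218 - 5Q = 120 + 6Q so Q* = 8.9091 and P* = 173.4545.
At the floor price 207, quantity demanded is (218 - 207)/5 = 2.2; demand is the short side, so Q = 2.2 trades at P = 207.
PS goes from (1/2)(8.9091)(53.4545) = 238.1157 to 176.88 (computed as (207 - 120)(2.2) - (1/2)(6)(2.2)^2), a change of -61.2357.

-61.24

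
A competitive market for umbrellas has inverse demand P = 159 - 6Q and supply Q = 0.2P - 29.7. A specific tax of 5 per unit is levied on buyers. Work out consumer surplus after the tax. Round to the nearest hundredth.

Rewriting supply in inverse form: P = 148.5 + 5Q.
Pre-tax equilibrium: 159 - 6Q = 148.5 + 5Q gives Q* = 0.9545, P* = 153.2727.
A tax on buyers shifts demand down by 5: (159 - 5) - 6Q = 148.5 + 5Q, so Q_t = 0.5. Buyers pay P_b = 156; sellers receive P_s = P_b - 5 = 151.
Consumer surplus is the triangle under demand above P_b: (1/2)(0.5)(159 - 156) = 0.75.

0.75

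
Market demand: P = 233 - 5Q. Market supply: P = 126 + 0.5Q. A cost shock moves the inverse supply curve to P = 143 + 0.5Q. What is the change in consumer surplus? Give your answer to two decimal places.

Initial equilibrium: Q_0 = 19.4545, P_0 = 135.7273; CS_0 = (1/2)(19.4545)(97.2727) = 946.1983, PS_0 = (1/2)(19.4545)(9.7273) = 94.6198.
New equilibrium: 233 - 5Q = 143 + 0.5Q gives Q_1 = 16.3636, P_1 = 151.1818; CS_1 = 669.4215, PS_1 = 66.9421.
Change in consumer surplus = 669.4215 - 946.1983 = -276.7769.

-276.78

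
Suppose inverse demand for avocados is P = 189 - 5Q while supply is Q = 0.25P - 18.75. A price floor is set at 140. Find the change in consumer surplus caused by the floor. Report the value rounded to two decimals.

-161.01

Rewriting supply in inverse form: P = 75 + 4Q.
Free-market equilibrium: 189 - 5Q = 75 + 4Q gives Q* = 12.6667, P* = 125.6667.
At the floor price 140, quantity demanded is (189 - 140)/5 = 9.8; demand is the short side, so Q = 9.8 trades at P = 140.
CS goes from (1/2)(12.6667)(63.3333) = 401.1111 to 240.1 (computed as (189 - 140)(9.8) - (1/2)(5)(9.8)^2), a change of -161.0111.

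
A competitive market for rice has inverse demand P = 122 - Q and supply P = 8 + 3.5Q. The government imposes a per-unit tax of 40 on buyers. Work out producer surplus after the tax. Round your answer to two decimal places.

Pre-tax equilibrium: 122 - Q = 8 + 3.5Q gives Q* = 25.3333, P* = 96.6667.
A tax on buyers shifts demand down by 40: (122 - 40) - Q = 8 + 3.5Q, so Q_t = 16.4444. Buyers pay P_b = 105.5556; sellers receive P_s = P_b - 40 = 65.5556.
PS = (1/2)(Q_t)(P_s - 8) = (1/2)(16.4444)(57.5556) = 473.2346.

473.23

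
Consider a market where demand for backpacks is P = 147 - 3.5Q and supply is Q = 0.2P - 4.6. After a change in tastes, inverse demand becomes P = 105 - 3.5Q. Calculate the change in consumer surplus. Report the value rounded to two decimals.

Rewriting supply in inverse form: P = 23 + 5Q.
Initial equilibrium: Q_0 = 14.5882, P_0 = 95.9412; CS_0 = (1/2)(14.5882)(51.0588) = 372.4291, PS_0 = (1/2)(14.5882)(72.9412) = 532.0415.
New equilibrium: 105 - 3.5Q = 23 + 5Q gives Q_1 = 9.6471, P_1 = 71.2353; CS_1 = 162.8651, PS_1 = 232.6644.
Change in consumer surplus = 162.8651 - 372.4291 = -209.564.

-209.56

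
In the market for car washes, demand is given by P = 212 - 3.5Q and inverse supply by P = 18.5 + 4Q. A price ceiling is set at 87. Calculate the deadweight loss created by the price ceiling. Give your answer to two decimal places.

282.21

Without the control, 212 - 3.5Q = 18.5 + 4Q so Q* = 25.8 and P* = 121.7.
At the ceiling price 87, quantity supplied is (87 - 18.5)/4 = 17.125; supply is the short side, so Q = 17.125 trades at P = 87.
At Q = 17.125 the demand price is 152.0625 and the supply price is 87. Deadweight loss is the triangle between the curves from 17.125 to 25.8: (1/2)(152.0625 - 87)(25.8 - 17.125) = 282.2086.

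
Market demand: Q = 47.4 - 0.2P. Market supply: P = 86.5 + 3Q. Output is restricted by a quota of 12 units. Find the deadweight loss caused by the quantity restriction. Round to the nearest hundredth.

Rewriting demand in inverse form: P = 237 - 5Q.
Unrestricted equilibrium: Q* = (237 - 86.5)/(5 + 3) = 18.8125.
At Q = 12 the demand price is 237 - 5(12) = 177 and the supply price is 86.5 + 3(12) = 122.5.
Deadweight loss is the triangle between the curves from 12 to 18.8125: (1/2)(177 - 122.5)(18.8125 - 12) = 185.6406.

185.64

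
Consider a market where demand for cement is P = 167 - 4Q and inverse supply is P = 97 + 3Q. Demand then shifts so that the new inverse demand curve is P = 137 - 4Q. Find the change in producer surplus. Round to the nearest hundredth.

-101.02

Initial equilibrium: Q_0 = 10, P_0 = 127; CS_0 = (1/2)(10)(40) = 200, PS_0 = (1/2)(10)(30) = 150.
New equilibrium: 137 - 4Q = 97 + 3Q gives Q_1 = 5.7143, P_1 = 114.1429; CS_1 = 65.3061, PS_1 = 48.9796.
Change in producer surplus = 48.9796 - 150 = -101.0204.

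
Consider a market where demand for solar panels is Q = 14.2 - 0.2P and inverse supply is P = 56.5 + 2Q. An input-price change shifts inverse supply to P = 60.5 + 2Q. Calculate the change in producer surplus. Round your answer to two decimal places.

Rewriting demand in inverse form: P = 71 - 5Q.
Initial equilibrium: Q_0 = 2.0714, P_0 = 60.6429; CS_0 = (1/2)(2.0714)(10.3571) = 10.727, PS_0 = (1/2)(2.0714)(4.1429) = 4.2908.
New equilibrium: 71 - 5Q = 60.5 + 2Q gives Q_1 = 1.5, P_1 = 63.5; CS_1 = 5.625, PS_1 = 2.25.
Change in producer surplus = 2.25 - 4.2908 = -2.0408.

-2.04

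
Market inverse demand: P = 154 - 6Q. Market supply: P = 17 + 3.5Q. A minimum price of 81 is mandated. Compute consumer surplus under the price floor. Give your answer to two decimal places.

444.08

Without the control, 154 - 6Q = 17 + 3.5Q so Q* = 14.4211 and P* = 67.4737.
At the floor price 81, quantity demanded is (154 - 81)/6 = 12.1667; demand is the short side, so Q = 12.1667 trades at P = 81.
CS is the triangle under demand above 81: (1/2)(12.1667)(154 - 81) = 444.0833.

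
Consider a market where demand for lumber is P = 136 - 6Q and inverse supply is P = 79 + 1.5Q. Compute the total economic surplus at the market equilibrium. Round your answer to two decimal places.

216.60

Setting demand equal to supply, 57 = 7.5Q, so Q* = 7.6 and P* = 90.4.
Total surplus is the full triangle between the curves from 0 to Q*: (1/2)(7.6)(136 - 79) = 216.6.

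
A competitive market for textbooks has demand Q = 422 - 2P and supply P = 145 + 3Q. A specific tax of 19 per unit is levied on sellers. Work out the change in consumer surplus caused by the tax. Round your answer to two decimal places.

-43.82

Rewriting demand in inverse form: P = 211 - 0.5Q.
Without the tax, 211 - 0.5Q = 145 + 3Q so Q* = 18.8571 and P* = 201.5714.
With the tax, sellers need 19 more per unit: 211 - 0.5Q = 145 + 3Q + 19, so Q_t = 13.4286. Buyers pay P_b = 204.2857; sellers receive P_s = P_b - 19 = 185.2857.
Consumers lose the trapezoid between P* and P_b out to Q_t plus the triangle from Q_t to Q*: change in CS = 45.0816 - 88.898 = -43.8163.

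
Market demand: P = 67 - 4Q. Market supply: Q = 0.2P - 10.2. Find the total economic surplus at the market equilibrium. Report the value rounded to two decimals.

Rewriting supply in inverse form: P = 51 + 5Q.
Setting demand equal to supply, 16 = 9Q, so Q* = 1.7778 and P* = 59.8889.
Total surplus is the full triangle between the curves from 0 to Q*: (1/2)(1.7778)(67 - 51) = 14.2222.

14.22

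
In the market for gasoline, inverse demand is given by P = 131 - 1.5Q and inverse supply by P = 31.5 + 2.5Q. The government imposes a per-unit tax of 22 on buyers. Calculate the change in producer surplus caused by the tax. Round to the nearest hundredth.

-304.22

Pre-tax equilibrium: 131 - 1.5Q = 31.5 + 2.5Q gives Q* = 24.875, P* = 93.6875.
With the tax, buyers' net willingness to pay falls by 22: (131 - 22) - 1.5Q = 31.5 + 2.5Q, so Q_t = 19.375. Buyers pay P_b = 101.9375; sellers receive P_s = P_b - 22 = 79.9375.
Producers lose the trapezoid between P_s and P* out to Q_t plus the triangle from Q_t to Q*: change in PS = 469.2383 - 773.457 = -304.2188.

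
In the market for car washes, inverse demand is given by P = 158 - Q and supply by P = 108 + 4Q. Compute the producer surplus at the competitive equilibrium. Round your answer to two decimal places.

Set 158 - Q = 108 + 4Q, which gives 50 = 5Q, so Q* = 10 and P* = 158 - (10) = 148.
The supply curve's price intercept is 108, so PS = (1/2)(Q*)(P* - 108) = (1/2)(10)(40) = 200.

200.00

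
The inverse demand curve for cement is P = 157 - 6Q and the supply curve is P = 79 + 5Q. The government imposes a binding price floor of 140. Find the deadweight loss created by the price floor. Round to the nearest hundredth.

99.70

Without the control, 157 - 6Q = 79 + 5Q so Q* = 7.0909 and P* = 114.4545.
At P = 140, buyers demand (157 - 140)/6 = 2.8333 while sellers would supply more, so the quantity traded is 2.8333 at price 140.
The lost-trades triangle has base Q* - 2.8333 = 4.2576 and height equal to the gap between the curves at Q = 2.8333, which is 140 - 93.1667 = 46.8333. DWL = (1/2)(4.2576)(46.8333) = 99.6982.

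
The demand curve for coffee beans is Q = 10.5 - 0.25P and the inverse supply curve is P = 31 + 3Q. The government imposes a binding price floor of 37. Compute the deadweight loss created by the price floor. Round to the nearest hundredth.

Rewriting demand in inverse form: P = 42 - 4Q.
Free-market equilibrium: 42 - 4Q = 31 + 3Q gives Q* = 1.5714, P* = 35.7143.
At the floor price 37, quantity demanded is (42 - 37)/4 = 1.25; demand is the short side, so Q = 1.25 trades at P = 37.
The lost-trades triangle has base Q* - 1.25 = 0.3214 and height equal to the gap between the curves at Q = 1.25, which is 37 - 34.75 = 2.25. DWL = (1/2)(0.3214)(2.25) = 0.3616.

0.36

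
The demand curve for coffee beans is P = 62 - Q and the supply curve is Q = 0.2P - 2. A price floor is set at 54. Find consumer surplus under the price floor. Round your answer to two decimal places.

Rewriting supply in inverse form: P = 10 + 5Q.
Free-market equilibrium: 62 - Q = 10 + 5Q gives Q* = 8.6667, P* = 53.3333.
At the floor price 54, quantity demanded is (62 - 54)/1 = 8; demand is the short side, so Q = 8 trades at P = 54.
CS is the triangle under demand above 54: (1/2)(8)(62 - 54) = 32.

32.00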